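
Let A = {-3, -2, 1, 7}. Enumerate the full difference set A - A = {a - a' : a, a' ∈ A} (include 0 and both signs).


A - A = {a - a' : a, a' ∈ A}.
Compute a - a' for each ordered pair (a, a'):
a = -3: -3--3=0, -3--2=-1, -3-1=-4, -3-7=-10
a = -2: -2--3=1, -2--2=0, -2-1=-3, -2-7=-9
a = 1: 1--3=4, 1--2=3, 1-1=0, 1-7=-6
a = 7: 7--3=10, 7--2=9, 7-1=6, 7-7=0
Collecting distinct values (and noting 0 appears from a-a):
A - A = {-10, -9, -6, -4, -3, -1, 0, 1, 3, 4, 6, 9, 10}
|A - A| = 13

A - A = {-10, -9, -6, -4, -3, -1, 0, 1, 3, 4, 6, 9, 10}


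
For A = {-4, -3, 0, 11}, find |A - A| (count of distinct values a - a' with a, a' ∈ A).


A - A = {a - a' : a, a' ∈ A}; |A| = 4.
Bounds: 2|A|-1 ≤ |A - A| ≤ |A|² - |A| + 1, i.e. 7 ≤ |A - A| ≤ 13.
Note: 0 ∈ A - A always (from a - a). The set is symmetric: if d ∈ A - A then -d ∈ A - A.
Enumerate nonzero differences d = a - a' with a > a' (then include -d):
Positive differences: {1, 3, 4, 11, 14, 15}
Full difference set: {0} ∪ (positive diffs) ∪ (negative diffs).
|A - A| = 1 + 2·6 = 13 (matches direct enumeration: 13).

|A - A| = 13


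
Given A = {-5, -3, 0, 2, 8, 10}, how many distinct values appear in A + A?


A + A = {a + a' : a, a' ∈ A}; |A| = 6.
General bounds: 2|A| - 1 ≤ |A + A| ≤ |A|(|A|+1)/2, i.e. 11 ≤ |A + A| ≤ 21.
Lower bound 2|A|-1 is attained iff A is an arithmetic progression.
Enumerate sums a + a' for a ≤ a' (symmetric, so this suffices):
a = -5: -5+-5=-10, -5+-3=-8, -5+0=-5, -5+2=-3, -5+8=3, -5+10=5
a = -3: -3+-3=-6, -3+0=-3, -3+2=-1, -3+8=5, -3+10=7
a = 0: 0+0=0, 0+2=2, 0+8=8, 0+10=10
a = 2: 2+2=4, 2+8=10, 2+10=12
a = 8: 8+8=16, 8+10=18
a = 10: 10+10=20
Distinct sums: {-10, -8, -6, -5, -3, -1, 0, 2, 3, 4, 5, 7, 8, 10, 12, 16, 18, 20}
|A + A| = 18

|A + A| = 18


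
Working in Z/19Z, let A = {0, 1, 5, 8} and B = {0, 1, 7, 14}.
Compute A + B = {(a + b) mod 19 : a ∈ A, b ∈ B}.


Work in Z/19Z: reduce every sum a + b modulo 19.
Enumerate all 16 pairs:
a = 0: 0+0=0, 0+1=1, 0+7=7, 0+14=14
a = 1: 1+0=1, 1+1=2, 1+7=8, 1+14=15
a = 5: 5+0=5, 5+1=6, 5+7=12, 5+14=0
a = 8: 8+0=8, 8+1=9, 8+7=15, 8+14=3
Distinct residues collected: {0, 1, 2, 3, 5, 6, 7, 8, 9, 12, 14, 15}
|A + B| = 12 (out of 19 total residues).

A + B = {0, 1, 2, 3, 5, 6, 7, 8, 9, 12, 14, 15}


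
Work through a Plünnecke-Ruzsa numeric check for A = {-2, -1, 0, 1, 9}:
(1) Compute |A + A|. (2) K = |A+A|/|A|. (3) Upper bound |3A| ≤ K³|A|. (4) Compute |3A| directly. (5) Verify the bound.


|A| = 5.
Step 1: Compute A + A by enumerating all 25 pairs.
A + A = {-4, -3, -2, -1, 0, 1, 2, 7, 8, 9, 10, 18}, so |A + A| = 12.
Step 2: Doubling constant K = |A + A|/|A| = 12/5 = 12/5 ≈ 2.4000.
Step 3: Plünnecke-Ruzsa gives |3A| ≤ K³·|A| = (2.4000)³ · 5 ≈ 69.1200.
Step 4: Compute 3A = A + A + A directly by enumerating all triples (a,b,c) ∈ A³; |3A| = 22.
Step 5: Check 22 ≤ 69.1200? Yes ✓.

K = 12/5, Plünnecke-Ruzsa bound K³|A| ≈ 69.1200, |3A| = 22, inequality holds.


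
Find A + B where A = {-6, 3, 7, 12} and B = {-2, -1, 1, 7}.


A + B = {a + b : a ∈ A, b ∈ B}.
Enumerate all |A|·|B| = 4·4 = 16 pairs (a, b) and collect distinct sums.
a = -6: -6+-2=-8, -6+-1=-7, -6+1=-5, -6+7=1
a = 3: 3+-2=1, 3+-1=2, 3+1=4, 3+7=10
a = 7: 7+-2=5, 7+-1=6, 7+1=8, 7+7=14
a = 12: 12+-2=10, 12+-1=11, 12+1=13, 12+7=19
Collecting distinct sums: A + B = {-8, -7, -5, 1, 2, 4, 5, 6, 8, 10, 11, 13, 14, 19}
|A + B| = 14

A + B = {-8, -7, -5, 1, 2, 4, 5, 6, 8, 10, 11, 13, 14, 19}


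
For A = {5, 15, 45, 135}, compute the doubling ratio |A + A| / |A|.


|A| = 4.
Compute A + A by enumerating all 16 pairs.
A + A = {10, 20, 30, 50, 60, 90, 140, 150, 180, 270}, so |A + A| = 10.
K = |A + A| / |A| = 10/4 = 5/2 ≈ 2.5000.
Reference: AP of size 4 gives K = 7/4 ≈ 1.7500; a fully generic set of size 4 gives K ≈ 2.5000.

|A| = 4, |A + A| = 10, K = 10/4 = 5/2.


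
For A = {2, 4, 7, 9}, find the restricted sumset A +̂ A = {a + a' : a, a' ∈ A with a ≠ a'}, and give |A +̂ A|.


Restricted sumset: A +̂ A = {a + a' : a ∈ A, a' ∈ A, a ≠ a'}.
Equivalently, take A + A and drop any sum 2a that is achievable ONLY as a + a for a ∈ A (i.e. sums representable only with equal summands).
Enumerate pairs (a, a') with a < a' (symmetric, so each unordered pair gives one sum; this covers all a ≠ a'):
  2 + 4 = 6
  2 + 7 = 9
  2 + 9 = 11
  4 + 7 = 11
  4 + 9 = 13
  7 + 9 = 16
Collected distinct sums: {6, 9, 11, 13, 16}
|A +̂ A| = 5
(Reference bound: |A +̂ A| ≥ 2|A| - 3 for |A| ≥ 2, with |A| = 4 giving ≥ 5.)

|A +̂ A| = 5


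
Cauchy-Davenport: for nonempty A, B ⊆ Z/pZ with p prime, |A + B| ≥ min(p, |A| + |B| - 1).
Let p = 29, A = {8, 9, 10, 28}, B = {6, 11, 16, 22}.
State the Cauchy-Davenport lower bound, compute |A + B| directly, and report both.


Cauchy-Davenport: |A + B| ≥ min(p, |A| + |B| - 1) for A, B nonempty in Z/pZ.
|A| = 4, |B| = 4, p = 29.
CD lower bound = min(29, 4 + 4 - 1) = min(29, 7) = 7.
Compute A + B mod 29 directly:
a = 8: 8+6=14, 8+11=19, 8+16=24, 8+22=1
a = 9: 9+6=15, 9+11=20, 9+16=25, 9+22=2
a = 10: 10+6=16, 10+11=21, 10+16=26, 10+22=3
a = 28: 28+6=5, 28+11=10, 28+16=15, 28+22=21
A + B = {1, 2, 3, 5, 10, 14, 15, 16, 19, 20, 21, 24, 25, 26}, so |A + B| = 14.
Verify: 14 ≥ 7? Yes ✓.

CD lower bound = 7, actual |A + B| = 14.


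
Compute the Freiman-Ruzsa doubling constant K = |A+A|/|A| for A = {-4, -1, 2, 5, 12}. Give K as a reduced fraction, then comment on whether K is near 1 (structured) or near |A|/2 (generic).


|A| = 5.
Compute A + A by enumerating all 25 pairs.
A + A = {-8, -5, -2, 1, 4, 7, 8, 10, 11, 14, 17, 24}, so |A + A| = 12.
K = |A + A| / |A| = 12/5 (already in lowest terms) ≈ 2.4000.
Reference: AP of size 5 gives K = 9/5 ≈ 1.8000; a fully generic set of size 5 gives K ≈ 3.0000.

|A| = 5, |A + A| = 12, K = 12/5.


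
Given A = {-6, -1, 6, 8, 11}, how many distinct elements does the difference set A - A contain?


A - A = {a - a' : a, a' ∈ A}; |A| = 5.
Bounds: 2|A|-1 ≤ |A - A| ≤ |A|² - |A| + 1, i.e. 9 ≤ |A - A| ≤ 21.
Note: 0 ∈ A - A always (from a - a). The set is symmetric: if d ∈ A - A then -d ∈ A - A.
Enumerate nonzero differences d = a - a' with a > a' (then include -d):
Positive differences: {2, 3, 5, 7, 9, 12, 14, 17}
Full difference set: {0} ∪ (positive diffs) ∪ (negative diffs).
|A - A| = 1 + 2·8 = 17 (matches direct enumeration: 17).

|A - A| = 17


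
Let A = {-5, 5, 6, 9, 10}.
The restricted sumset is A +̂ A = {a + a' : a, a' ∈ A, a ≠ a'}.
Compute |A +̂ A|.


Restricted sumset: A +̂ A = {a + a' : a ∈ A, a' ∈ A, a ≠ a'}.
Equivalently, take A + A and drop any sum 2a that is achievable ONLY as a + a for a ∈ A (i.e. sums representable only with equal summands).
Enumerate pairs (a, a') with a < a' (symmetric, so each unordered pair gives one sum; this covers all a ≠ a'):
  -5 + 5 = 0
  -5 + 6 = 1
  -5 + 9 = 4
  -5 + 10 = 5
  5 + 6 = 11
  5 + 9 = 14
  5 + 10 = 15
  6 + 9 = 15
  6 + 10 = 16
  9 + 10 = 19
Collected distinct sums: {0, 1, 4, 5, 11, 14, 15, 16, 19}
|A +̂ A| = 9
(Reference bound: |A +̂ A| ≥ 2|A| - 3 for |A| ≥ 2, with |A| = 5 giving ≥ 7.)

|A +̂ A| = 9


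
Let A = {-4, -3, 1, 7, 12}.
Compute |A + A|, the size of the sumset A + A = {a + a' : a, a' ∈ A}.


A + A = {a + a' : a, a' ∈ A}; |A| = 5.
General bounds: 2|A| - 1 ≤ |A + A| ≤ |A|(|A|+1)/2, i.e. 9 ≤ |A + A| ≤ 15.
Lower bound 2|A|-1 is attained iff A is an arithmetic progression.
Enumerate sums a + a' for a ≤ a' (symmetric, so this suffices):
a = -4: -4+-4=-8, -4+-3=-7, -4+1=-3, -4+7=3, -4+12=8
a = -3: -3+-3=-6, -3+1=-2, -3+7=4, -3+12=9
a = 1: 1+1=2, 1+7=8, 1+12=13
a = 7: 7+7=14, 7+12=19
a = 12: 12+12=24
Distinct sums: {-8, -7, -6, -3, -2, 2, 3, 4, 8, 9, 13, 14, 19, 24}
|A + A| = 14

|A + A| = 14


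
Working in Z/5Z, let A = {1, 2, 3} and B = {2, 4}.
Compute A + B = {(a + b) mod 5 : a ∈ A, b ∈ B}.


Work in Z/5Z: reduce every sum a + b modulo 5.
Enumerate all 6 pairs:
a = 1: 1+2=3, 1+4=0
a = 2: 2+2=4, 2+4=1
a = 3: 3+2=0, 3+4=2
Distinct residues collected: {0, 1, 2, 3, 4}
|A + B| = 5 (out of 5 total residues).

A + B = {0, 1, 2, 3, 4}


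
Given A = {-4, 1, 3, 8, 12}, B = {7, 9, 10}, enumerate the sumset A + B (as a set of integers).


A + B = {a + b : a ∈ A, b ∈ B}.
Enumerate all |A|·|B| = 5·3 = 15 pairs (a, b) and collect distinct sums.
a = -4: -4+7=3, -4+9=5, -4+10=6
a = 1: 1+7=8, 1+9=10, 1+10=11
a = 3: 3+7=10, 3+9=12, 3+10=13
a = 8: 8+7=15, 8+9=17, 8+10=18
a = 12: 12+7=19, 12+9=21, 12+10=22
Collecting distinct sums: A + B = {3, 5, 6, 8, 10, 11, 12, 13, 15, 17, 18, 19, 21, 22}
|A + B| = 14

A + B = {3, 5, 6, 8, 10, 11, 12, 13, 15, 17, 18, 19, 21, 22}


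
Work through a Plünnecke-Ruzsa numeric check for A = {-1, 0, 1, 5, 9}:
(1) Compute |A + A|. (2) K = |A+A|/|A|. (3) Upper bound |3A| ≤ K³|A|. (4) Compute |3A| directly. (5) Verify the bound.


|A| = 5.
Step 1: Compute A + A by enumerating all 25 pairs.
A + A = {-2, -1, 0, 1, 2, 4, 5, 6, 8, 9, 10, 14, 18}, so |A + A| = 13.
Step 2: Doubling constant K = |A + A|/|A| = 13/5 = 13/5 ≈ 2.6000.
Step 3: Plünnecke-Ruzsa gives |3A| ≤ K³·|A| = (2.6000)³ · 5 ≈ 87.8800.
Step 4: Compute 3A = A + A + A directly by enumerating all triples (a,b,c) ∈ A³; |3A| = 23.
Step 5: Check 23 ≤ 87.8800? Yes ✓.

K = 13/5, Plünnecke-Ruzsa bound K³|A| ≈ 87.8800, |3A| = 23, inequality holds.


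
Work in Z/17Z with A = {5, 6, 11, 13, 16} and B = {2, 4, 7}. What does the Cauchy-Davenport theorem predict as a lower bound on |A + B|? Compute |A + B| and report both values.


Cauchy-Davenport: |A + B| ≥ min(p, |A| + |B| - 1) for A, B nonempty in Z/pZ.
|A| = 5, |B| = 3, p = 17.
CD lower bound = min(17, 5 + 3 - 1) = min(17, 7) = 7.
Compute A + B mod 17 directly:
a = 5: 5+2=7, 5+4=9, 5+7=12
a = 6: 6+2=8, 6+4=10, 6+7=13
a = 11: 11+2=13, 11+4=15, 11+7=1
a = 13: 13+2=15, 13+4=0, 13+7=3
a = 16: 16+2=1, 16+4=3, 16+7=6
A + B = {0, 1, 3, 6, 7, 8, 9, 10, 12, 13, 15}, so |A + B| = 11.
Verify: 11 ≥ 7? Yes ✓.

CD lower bound = 7, actual |A + B| = 11.


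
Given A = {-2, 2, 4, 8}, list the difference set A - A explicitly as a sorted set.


A - A = {a - a' : a, a' ∈ A}.
Compute a - a' for each ordered pair (a, a'):
a = -2: -2--2=0, -2-2=-4, -2-4=-6, -2-8=-10
a = 2: 2--2=4, 2-2=0, 2-4=-2, 2-8=-6
a = 4: 4--2=6, 4-2=2, 4-4=0, 4-8=-4
a = 8: 8--2=10, 8-2=6, 8-4=4, 8-8=0
Collecting distinct values (and noting 0 appears from a-a):
A - A = {-10, -6, -4, -2, 0, 2, 4, 6, 10}
|A - A| = 9

A - A = {-10, -6, -4, -2, 0, 2, 4, 6, 10}


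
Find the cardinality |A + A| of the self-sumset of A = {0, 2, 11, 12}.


A + A = {a + a' : a, a' ∈ A}; |A| = 4.
General bounds: 2|A| - 1 ≤ |A + A| ≤ |A|(|A|+1)/2, i.e. 7 ≤ |A + A| ≤ 10.
Lower bound 2|A|-1 is attained iff A is an arithmetic progression.
Enumerate sums a + a' for a ≤ a' (symmetric, so this suffices):
a = 0: 0+0=0, 0+2=2, 0+11=11, 0+12=12
a = 2: 2+2=4, 2+11=13, 2+12=14
a = 11: 11+11=22, 11+12=23
a = 12: 12+12=24
Distinct sums: {0, 2, 4, 11, 12, 13, 14, 22, 23, 24}
|A + A| = 10

|A + A| = 10


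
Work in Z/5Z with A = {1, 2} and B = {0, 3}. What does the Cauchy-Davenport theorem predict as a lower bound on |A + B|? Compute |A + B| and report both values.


Cauchy-Davenport: |A + B| ≥ min(p, |A| + |B| - 1) for A, B nonempty in Z/pZ.
|A| = 2, |B| = 2, p = 5.
CD lower bound = min(5, 2 + 2 - 1) = min(5, 3) = 3.
Compute A + B mod 5 directly:
a = 1: 1+0=1, 1+3=4
a = 2: 2+0=2, 2+3=0
A + B = {0, 1, 2, 4}, so |A + B| = 4.
Verify: 4 ≥ 3? Yes ✓.

CD lower bound = 3, actual |A + B| = 4.


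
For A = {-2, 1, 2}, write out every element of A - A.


A - A = {a - a' : a, a' ∈ A}.
Compute a - a' for each ordered pair (a, a'):
a = -2: -2--2=0, -2-1=-3, -2-2=-4
a = 1: 1--2=3, 1-1=0, 1-2=-1
a = 2: 2--2=4, 2-1=1, 2-2=0
Collecting distinct values (and noting 0 appears from a-a):
A - A = {-4, -3, -1, 0, 1, 3, 4}
|A - A| = 7

A - A = {-4, -3, -1, 0, 1, 3, 4}


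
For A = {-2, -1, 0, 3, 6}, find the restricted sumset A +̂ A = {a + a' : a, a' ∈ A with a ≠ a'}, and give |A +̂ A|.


Restricted sumset: A +̂ A = {a + a' : a ∈ A, a' ∈ A, a ≠ a'}.
Equivalently, take A + A and drop any sum 2a that is achievable ONLY as a + a for a ∈ A (i.e. sums representable only with equal summands).
Enumerate pairs (a, a') with a < a' (symmetric, so each unordered pair gives one sum; this covers all a ≠ a'):
  -2 + -1 = -3
  -2 + 0 = -2
  -2 + 3 = 1
  -2 + 6 = 4
  -1 + 0 = -1
  -1 + 3 = 2
  -1 + 6 = 5
  0 + 3 = 3
  0 + 6 = 6
  3 + 6 = 9
Collected distinct sums: {-3, -2, -1, 1, 2, 3, 4, 5, 6, 9}
|A +̂ A| = 10
(Reference bound: |A +̂ A| ≥ 2|A| - 3 for |A| ≥ 2, with |A| = 5 giving ≥ 7.)

|A +̂ A| = 10


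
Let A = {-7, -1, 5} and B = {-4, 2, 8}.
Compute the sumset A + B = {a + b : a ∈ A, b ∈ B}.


A + B = {a + b : a ∈ A, b ∈ B}.
Enumerate all |A|·|B| = 3·3 = 9 pairs (a, b) and collect distinct sums.
a = -7: -7+-4=-11, -7+2=-5, -7+8=1
a = -1: -1+-4=-5, -1+2=1, -1+8=7
a = 5: 5+-4=1, 5+2=7, 5+8=13
Collecting distinct sums: A + B = {-11, -5, 1, 7, 13}
|A + B| = 5

A + B = {-11, -5, 1, 7, 13}


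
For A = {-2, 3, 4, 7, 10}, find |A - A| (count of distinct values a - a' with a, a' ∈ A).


A - A = {a - a' : a, a' ∈ A}; |A| = 5.
Bounds: 2|A|-1 ≤ |A - A| ≤ |A|² - |A| + 1, i.e. 9 ≤ |A - A| ≤ 21.
Note: 0 ∈ A - A always (from a - a). The set is symmetric: if d ∈ A - A then -d ∈ A - A.
Enumerate nonzero differences d = a - a' with a > a' (then include -d):
Positive differences: {1, 3, 4, 5, 6, 7, 9, 12}
Full difference set: {0} ∪ (positive diffs) ∪ (negative diffs).
|A - A| = 1 + 2·8 = 17 (matches direct enumeration: 17).

|A - A| = 17


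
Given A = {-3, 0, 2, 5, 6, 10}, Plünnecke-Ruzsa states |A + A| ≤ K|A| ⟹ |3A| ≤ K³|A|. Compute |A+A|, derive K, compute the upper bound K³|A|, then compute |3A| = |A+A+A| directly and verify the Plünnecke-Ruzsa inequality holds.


|A| = 6.
Step 1: Compute A + A by enumerating all 36 pairs.
A + A = {-6, -3, -1, 0, 2, 3, 4, 5, 6, 7, 8, 10, 11, 12, 15, 16, 20}, so |A + A| = 17.
Step 2: Doubling constant K = |A + A|/|A| = 17/6 = 17/6 ≈ 2.8333.
Step 3: Plünnecke-Ruzsa gives |3A| ≤ K³·|A| = (2.8333)³ · 6 ≈ 136.4722.
Step 4: Compute 3A = A + A + A directly by enumerating all triples (a,b,c) ∈ A³; |3A| = 30.
Step 5: Check 30 ≤ 136.4722? Yes ✓.

K = 17/6, Plünnecke-Ruzsa bound K³|A| ≈ 136.4722, |3A| = 30, inequality holds.


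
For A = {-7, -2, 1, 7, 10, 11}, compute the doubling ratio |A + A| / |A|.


|A| = 6.
Compute A + A by enumerating all 36 pairs.
A + A = {-14, -9, -6, -4, -1, 0, 2, 3, 4, 5, 8, 9, 11, 12, 14, 17, 18, 20, 21, 22}, so |A + A| = 20.
K = |A + A| / |A| = 20/6 = 10/3 ≈ 3.3333.
Reference: AP of size 6 gives K = 11/6 ≈ 1.8333; a fully generic set of size 6 gives K ≈ 3.5000.

|A| = 6, |A + A| = 20, K = 20/6 = 10/3.


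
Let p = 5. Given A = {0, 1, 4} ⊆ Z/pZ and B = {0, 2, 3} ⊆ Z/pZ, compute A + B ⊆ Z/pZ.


Work in Z/5Z: reduce every sum a + b modulo 5.
Enumerate all 9 pairs:
a = 0: 0+0=0, 0+2=2, 0+3=3
a = 1: 1+0=1, 1+2=3, 1+3=4
a = 4: 4+0=4, 4+2=1, 4+3=2
Distinct residues collected: {0, 1, 2, 3, 4}
|A + B| = 5 (out of 5 total residues).

A + B = {0, 1, 2, 3, 4}


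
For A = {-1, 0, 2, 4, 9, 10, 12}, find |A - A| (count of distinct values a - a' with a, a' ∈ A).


A - A = {a - a' : a, a' ∈ A}; |A| = 7.
Bounds: 2|A|-1 ≤ |A - A| ≤ |A|² - |A| + 1, i.e. 13 ≤ |A - A| ≤ 43.
Note: 0 ∈ A - A always (from a - a). The set is symmetric: if d ∈ A - A then -d ∈ A - A.
Enumerate nonzero differences d = a - a' with a > a' (then include -d):
Positive differences: {1, 2, 3, 4, 5, 6, 7, 8, 9, 10, 11, 12, 13}
Full difference set: {0} ∪ (positive diffs) ∪ (negative diffs).
|A - A| = 1 + 2·13 = 27 (matches direct enumeration: 27).

|A - A| = 27


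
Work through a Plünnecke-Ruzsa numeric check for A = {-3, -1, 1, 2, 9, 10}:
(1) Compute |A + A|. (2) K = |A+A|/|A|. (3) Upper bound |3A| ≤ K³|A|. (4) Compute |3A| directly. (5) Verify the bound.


|A| = 6.
Step 1: Compute A + A by enumerating all 36 pairs.
A + A = {-6, -4, -2, -1, 0, 1, 2, 3, 4, 6, 7, 8, 9, 10, 11, 12, 18, 19, 20}, so |A + A| = 19.
Step 2: Doubling constant K = |A + A|/|A| = 19/6 = 19/6 ≈ 3.1667.
Step 3: Plünnecke-Ruzsa gives |3A| ≤ K³·|A| = (3.1667)³ · 6 ≈ 190.5278.
Step 4: Compute 3A = A + A + A directly by enumerating all triples (a,b,c) ∈ A³; |3A| = 34.
Step 5: Check 34 ≤ 190.5278? Yes ✓.

K = 19/6, Plünnecke-Ruzsa bound K³|A| ≈ 190.5278, |3A| = 34, inequality holds.


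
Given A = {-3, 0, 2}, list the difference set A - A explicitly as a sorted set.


A - A = {a - a' : a, a' ∈ A}.
Compute a - a' for each ordered pair (a, a'):
a = -3: -3--3=0, -3-0=-3, -3-2=-5
a = 0: 0--3=3, 0-0=0, 0-2=-2
a = 2: 2--3=5, 2-0=2, 2-2=0
Collecting distinct values (and noting 0 appears from a-a):
A - A = {-5, -3, -2, 0, 2, 3, 5}
|A - A| = 7

A - A = {-5, -3, -2, 0, 2, 3, 5}


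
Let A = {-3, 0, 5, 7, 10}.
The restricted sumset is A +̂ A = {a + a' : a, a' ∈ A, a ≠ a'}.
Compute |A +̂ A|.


Restricted sumset: A +̂ A = {a + a' : a ∈ A, a' ∈ A, a ≠ a'}.
Equivalently, take A + A and drop any sum 2a that is achievable ONLY as a + a for a ∈ A (i.e. sums representable only with equal summands).
Enumerate pairs (a, a') with a < a' (symmetric, so each unordered pair gives one sum; this covers all a ≠ a'):
  -3 + 0 = -3
  -3 + 5 = 2
  -3 + 7 = 4
  -3 + 10 = 7
  0 + 5 = 5
  0 + 7 = 7
  0 + 10 = 10
  5 + 7 = 12
  5 + 10 = 15
  7 + 10 = 17
Collected distinct sums: {-3, 2, 4, 5, 7, 10, 12, 15, 17}
|A +̂ A| = 9
(Reference bound: |A +̂ A| ≥ 2|A| - 3 for |A| ≥ 2, with |A| = 5 giving ≥ 7.)

|A +̂ A| = 9


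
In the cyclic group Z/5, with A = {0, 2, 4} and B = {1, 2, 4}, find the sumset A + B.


Work in Z/5Z: reduce every sum a + b modulo 5.
Enumerate all 9 pairs:
a = 0: 0+1=1, 0+2=2, 0+4=4
a = 2: 2+1=3, 2+2=4, 2+4=1
a = 4: 4+1=0, 4+2=1, 4+4=3
Distinct residues collected: {0, 1, 2, 3, 4}
|A + B| = 5 (out of 5 total residues).

A + B = {0, 1, 2, 3, 4}


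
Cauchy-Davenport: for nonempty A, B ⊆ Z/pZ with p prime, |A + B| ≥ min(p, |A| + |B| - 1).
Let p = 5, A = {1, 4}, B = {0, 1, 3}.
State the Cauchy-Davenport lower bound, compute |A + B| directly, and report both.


Cauchy-Davenport: |A + B| ≥ min(p, |A| + |B| - 1) for A, B nonempty in Z/pZ.
|A| = 2, |B| = 3, p = 5.
CD lower bound = min(5, 2 + 3 - 1) = min(5, 4) = 4.
Compute A + B mod 5 directly:
a = 1: 1+0=1, 1+1=2, 1+3=4
a = 4: 4+0=4, 4+1=0, 4+3=2
A + B = {0, 1, 2, 4}, so |A + B| = 4.
Verify: 4 ≥ 4? Yes ✓.

CD lower bound = 4, actual |A + B| = 4.


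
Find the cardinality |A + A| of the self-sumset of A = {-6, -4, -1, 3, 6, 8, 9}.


A + A = {a + a' : a, a' ∈ A}; |A| = 7.
General bounds: 2|A| - 1 ≤ |A + A| ≤ |A|(|A|+1)/2, i.e. 13 ≤ |A + A| ≤ 28.
Lower bound 2|A|-1 is attained iff A is an arithmetic progression.
Enumerate sums a + a' for a ≤ a' (symmetric, so this suffices):
a = -6: -6+-6=-12, -6+-4=-10, -6+-1=-7, -6+3=-3, -6+6=0, -6+8=2, -6+9=3
a = -4: -4+-4=-8, -4+-1=-5, -4+3=-1, -4+6=2, -4+8=4, -4+9=5
a = -1: -1+-1=-2, -1+3=2, -1+6=5, -1+8=7, -1+9=8
a = 3: 3+3=6, 3+6=9, 3+8=11, 3+9=12
a = 6: 6+6=12, 6+8=14, 6+9=15
a = 8: 8+8=16, 8+9=17
a = 9: 9+9=18
Distinct sums: {-12, -10, -8, -7, -5, -3, -2, -1, 0, 2, 3, 4, 5, 6, 7, 8, 9, 11, 12, 14, 15, 16, 17, 18}
|A + A| = 24

|A + A| = 24


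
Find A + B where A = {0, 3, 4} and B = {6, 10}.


A + B = {a + b : a ∈ A, b ∈ B}.
Enumerate all |A|·|B| = 3·2 = 6 pairs (a, b) and collect distinct sums.
a = 0: 0+6=6, 0+10=10
a = 3: 3+6=9, 3+10=13
a = 4: 4+6=10, 4+10=14
Collecting distinct sums: A + B = {6, 9, 10, 13, 14}
|A + B| = 5

A + B = {6, 9, 10, 13, 14}


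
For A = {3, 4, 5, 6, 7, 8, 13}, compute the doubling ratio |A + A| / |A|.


|A| = 7.
Compute A + A by enumerating all 49 pairs.
A + A = {6, 7, 8, 9, 10, 11, 12, 13, 14, 15, 16, 17, 18, 19, 20, 21, 26}, so |A + A| = 17.
K = |A + A| / |A| = 17/7 (already in lowest terms) ≈ 2.4286.
Reference: AP of size 7 gives K = 13/7 ≈ 1.8571; a fully generic set of size 7 gives K ≈ 4.0000.

|A| = 7, |A + A| = 17, K = 17/7.


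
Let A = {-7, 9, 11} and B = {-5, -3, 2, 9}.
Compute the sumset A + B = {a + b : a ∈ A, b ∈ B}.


A + B = {a + b : a ∈ A, b ∈ B}.
Enumerate all |A|·|B| = 3·4 = 12 pairs (a, b) and collect distinct sums.
a = -7: -7+-5=-12, -7+-3=-10, -7+2=-5, -7+9=2
a = 9: 9+-5=4, 9+-3=6, 9+2=11, 9+9=18
a = 11: 11+-5=6, 11+-3=8, 11+2=13, 11+9=20
Collecting distinct sums: A + B = {-12, -10, -5, 2, 4, 6, 8, 11, 13, 18, 20}
|A + B| = 11

A + B = {-12, -10, -5, 2, 4, 6, 8, 11, 13, 18, 20}


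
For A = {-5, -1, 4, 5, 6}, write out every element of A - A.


A - A = {a - a' : a, a' ∈ A}.
Compute a - a' for each ordered pair (a, a'):
a = -5: -5--5=0, -5--1=-4, -5-4=-9, -5-5=-10, -5-6=-11
a = -1: -1--5=4, -1--1=0, -1-4=-5, -1-5=-6, -1-6=-7
a = 4: 4--5=9, 4--1=5, 4-4=0, 4-5=-1, 4-6=-2
a = 5: 5--5=10, 5--1=6, 5-4=1, 5-5=0, 5-6=-1
a = 6: 6--5=11, 6--1=7, 6-4=2, 6-5=1, 6-6=0
Collecting distinct values (and noting 0 appears from a-a):
A - A = {-11, -10, -9, -7, -6, -5, -4, -2, -1, 0, 1, 2, 4, 5, 6, 7, 9, 10, 11}
|A - A| = 19

A - A = {-11, -10, -9, -7, -6, -5, -4, -2, -1, 0, 1, 2, 4, 5, 6, 7, 9, 10, 11}


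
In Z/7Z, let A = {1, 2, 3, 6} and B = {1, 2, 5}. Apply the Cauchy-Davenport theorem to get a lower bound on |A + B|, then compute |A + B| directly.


Cauchy-Davenport: |A + B| ≥ min(p, |A| + |B| - 1) for A, B nonempty in Z/pZ.
|A| = 4, |B| = 3, p = 7.
CD lower bound = min(7, 4 + 3 - 1) = min(7, 6) = 6.
Compute A + B mod 7 directly:
a = 1: 1+1=2, 1+2=3, 1+5=6
a = 2: 2+1=3, 2+2=4, 2+5=0
a = 3: 3+1=4, 3+2=5, 3+5=1
a = 6: 6+1=0, 6+2=1, 6+5=4
A + B = {0, 1, 2, 3, 4, 5, 6}, so |A + B| = 7.
Verify: 7 ≥ 6? Yes ✓.

CD lower bound = 6, actual |A + B| = 7.


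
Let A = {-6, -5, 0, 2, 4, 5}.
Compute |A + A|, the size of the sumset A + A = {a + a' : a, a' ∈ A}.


A + A = {a + a' : a, a' ∈ A}; |A| = 6.
General bounds: 2|A| - 1 ≤ |A + A| ≤ |A|(|A|+1)/2, i.e. 11 ≤ |A + A| ≤ 21.
Lower bound 2|A|-1 is attained iff A is an arithmetic progression.
Enumerate sums a + a' for a ≤ a' (symmetric, so this suffices):
a = -6: -6+-6=-12, -6+-5=-11, -6+0=-6, -6+2=-4, -6+4=-2, -6+5=-1
a = -5: -5+-5=-10, -5+0=-5, -5+2=-3, -5+4=-1, -5+5=0
a = 0: 0+0=0, 0+2=2, 0+4=4, 0+5=5
a = 2: 2+2=4, 2+4=6, 2+5=7
a = 4: 4+4=8, 4+5=9
a = 5: 5+5=10
Distinct sums: {-12, -11, -10, -6, -5, -4, -3, -2, -1, 0, 2, 4, 5, 6, 7, 8, 9, 10}
|A + A| = 18

|A + A| = 18


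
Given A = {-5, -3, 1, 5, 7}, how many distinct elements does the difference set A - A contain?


A - A = {a - a' : a, a' ∈ A}; |A| = 5.
Bounds: 2|A|-1 ≤ |A - A| ≤ |A|² - |A| + 1, i.e. 9 ≤ |A - A| ≤ 21.
Note: 0 ∈ A - A always (from a - a). The set is symmetric: if d ∈ A - A then -d ∈ A - A.
Enumerate nonzero differences d = a - a' with a > a' (then include -d):
Positive differences: {2, 4, 6, 8, 10, 12}
Full difference set: {0} ∪ (positive diffs) ∪ (negative diffs).
|A - A| = 1 + 2·6 = 13 (matches direct enumeration: 13).

|A - A| = 13


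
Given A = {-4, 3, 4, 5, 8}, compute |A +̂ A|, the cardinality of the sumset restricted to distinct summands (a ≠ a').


Restricted sumset: A +̂ A = {a + a' : a ∈ A, a' ∈ A, a ≠ a'}.
Equivalently, take A + A and drop any sum 2a that is achievable ONLY as a + a for a ∈ A (i.e. sums representable only with equal summands).
Enumerate pairs (a, a') with a < a' (symmetric, so each unordered pair gives one sum; this covers all a ≠ a'):
  -4 + 3 = -1
  -4 + 4 = 0
  -4 + 5 = 1
  -4 + 8 = 4
  3 + 4 = 7
  3 + 5 = 8
  3 + 8 = 11
  4 + 5 = 9
  4 + 8 = 12
  5 + 8 = 13
Collected distinct sums: {-1, 0, 1, 4, 7, 8, 9, 11, 12, 13}
|A +̂ A| = 10
(Reference bound: |A +̂ A| ≥ 2|A| - 3 for |A| ≥ 2, with |A| = 5 giving ≥ 7.)

|A +̂ A| = 10


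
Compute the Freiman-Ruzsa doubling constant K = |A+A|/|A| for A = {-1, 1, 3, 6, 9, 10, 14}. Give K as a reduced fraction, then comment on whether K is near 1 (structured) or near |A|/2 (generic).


|A| = 7.
Compute A + A by enumerating all 49 pairs.
A + A = {-2, 0, 2, 4, 5, 6, 7, 8, 9, 10, 11, 12, 13, 15, 16, 17, 18, 19, 20, 23, 24, 28}, so |A + A| = 22.
K = |A + A| / |A| = 22/7 (already in lowest terms) ≈ 3.1429.
Reference: AP of size 7 gives K = 13/7 ≈ 1.8571; a fully generic set of size 7 gives K ≈ 4.0000.

|A| = 7, |A + A| = 22, K = 22/7.


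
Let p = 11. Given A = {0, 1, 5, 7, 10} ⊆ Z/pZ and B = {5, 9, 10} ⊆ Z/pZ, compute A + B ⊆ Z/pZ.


Work in Z/11Z: reduce every sum a + b modulo 11.
Enumerate all 15 pairs:
a = 0: 0+5=5, 0+9=9, 0+10=10
a = 1: 1+5=6, 1+9=10, 1+10=0
a = 5: 5+5=10, 5+9=3, 5+10=4
a = 7: 7+5=1, 7+9=5, 7+10=6
a = 10: 10+5=4, 10+9=8, 10+10=9
Distinct residues collected: {0, 1, 3, 4, 5, 6, 8, 9, 10}
|A + B| = 9 (out of 11 total residues).

A + B = {0, 1, 3, 4, 5, 6, 8, 9, 10}


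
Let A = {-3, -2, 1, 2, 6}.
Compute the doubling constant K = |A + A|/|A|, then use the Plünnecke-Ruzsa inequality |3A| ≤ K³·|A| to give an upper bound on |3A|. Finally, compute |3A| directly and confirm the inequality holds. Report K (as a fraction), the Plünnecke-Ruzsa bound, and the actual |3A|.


|A| = 5.
Step 1: Compute A + A by enumerating all 25 pairs.
A + A = {-6, -5, -4, -2, -1, 0, 2, 3, 4, 7, 8, 12}, so |A + A| = 12.
Step 2: Doubling constant K = |A + A|/|A| = 12/5 = 12/5 ≈ 2.4000.
Step 3: Plünnecke-Ruzsa gives |3A| ≤ K³·|A| = (2.4000)³ · 5 ≈ 69.1200.
Step 4: Compute 3A = A + A + A directly by enumerating all triples (a,b,c) ∈ A³; |3A| = 22.
Step 5: Check 22 ≤ 69.1200? Yes ✓.

K = 12/5, Plünnecke-Ruzsa bound K³|A| ≈ 69.1200, |3A| = 22, inequality holds.


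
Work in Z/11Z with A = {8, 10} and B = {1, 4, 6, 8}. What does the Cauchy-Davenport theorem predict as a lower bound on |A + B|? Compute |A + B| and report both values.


Cauchy-Davenport: |A + B| ≥ min(p, |A| + |B| - 1) for A, B nonempty in Z/pZ.
|A| = 2, |B| = 4, p = 11.
CD lower bound = min(11, 2 + 4 - 1) = min(11, 5) = 5.
Compute A + B mod 11 directly:
a = 8: 8+1=9, 8+4=1, 8+6=3, 8+8=5
a = 10: 10+1=0, 10+4=3, 10+6=5, 10+8=7
A + B = {0, 1, 3, 5, 7, 9}, so |A + B| = 6.
Verify: 6 ≥ 5? Yes ✓.

CD lower bound = 5, actual |A + B| = 6.


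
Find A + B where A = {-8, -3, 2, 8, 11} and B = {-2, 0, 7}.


A + B = {a + b : a ∈ A, b ∈ B}.
Enumerate all |A|·|B| = 5·3 = 15 pairs (a, b) and collect distinct sums.
a = -8: -8+-2=-10, -8+0=-8, -8+7=-1
a = -3: -3+-2=-5, -3+0=-3, -3+7=4
a = 2: 2+-2=0, 2+0=2, 2+7=9
a = 8: 8+-2=6, 8+0=8, 8+7=15
a = 11: 11+-2=9, 11+0=11, 11+7=18
Collecting distinct sums: A + B = {-10, -8, -5, -3, -1, 0, 2, 4, 6, 8, 9, 11, 15, 18}
|A + B| = 14

A + B = {-10, -8, -5, -3, -1, 0, 2, 4, 6, 8, 9, 11, 15, 18}


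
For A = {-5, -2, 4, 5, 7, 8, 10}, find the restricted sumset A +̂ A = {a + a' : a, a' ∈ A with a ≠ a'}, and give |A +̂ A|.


Restricted sumset: A +̂ A = {a + a' : a ∈ A, a' ∈ A, a ≠ a'}.
Equivalently, take A + A and drop any sum 2a that is achievable ONLY as a + a for a ∈ A (i.e. sums representable only with equal summands).
Enumerate pairs (a, a') with a < a' (symmetric, so each unordered pair gives one sum; this covers all a ≠ a'):
  -5 + -2 = -7
  -5 + 4 = -1
  -5 + 5 = 0
  -5 + 7 = 2
  -5 + 8 = 3
  -5 + 10 = 5
  -2 + 4 = 2
  -2 + 5 = 3
  -2 + 7 = 5
  -2 + 8 = 6
  -2 + 10 = 8
  4 + 5 = 9
  4 + 7 = 11
  4 + 8 = 12
  4 + 10 = 14
  5 + 7 = 12
  5 + 8 = 13
  5 + 10 = 15
  7 + 8 = 15
  7 + 10 = 17
  8 + 10 = 18
Collected distinct sums: {-7, -1, 0, 2, 3, 5, 6, 8, 9, 11, 12, 13, 14, 15, 17, 18}
|A +̂ A| = 16
(Reference bound: |A +̂ A| ≥ 2|A| - 3 for |A| ≥ 2, with |A| = 7 giving ≥ 11.)

|A +̂ A| = 16


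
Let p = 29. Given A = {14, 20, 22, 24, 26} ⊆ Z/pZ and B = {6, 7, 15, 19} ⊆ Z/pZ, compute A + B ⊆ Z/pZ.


Work in Z/29Z: reduce every sum a + b modulo 29.
Enumerate all 20 pairs:
a = 14: 14+6=20, 14+7=21, 14+15=0, 14+19=4
a = 20: 20+6=26, 20+7=27, 20+15=6, 20+19=10
a = 22: 22+6=28, 22+7=0, 22+15=8, 22+19=12
a = 24: 24+6=1, 24+7=2, 24+15=10, 24+19=14
a = 26: 26+6=3, 26+7=4, 26+15=12, 26+19=16
Distinct residues collected: {0, 1, 2, 3, 4, 6, 8, 10, 12, 14, 16, 20, 21, 26, 27, 28}
|A + B| = 16 (out of 29 total residues).

A + B = {0, 1, 2, 3, 4, 6, 8, 10, 12, 14, 16, 20, 21, 26, 27, 28}


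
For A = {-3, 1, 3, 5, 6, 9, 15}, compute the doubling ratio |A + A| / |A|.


|A| = 7.
Compute A + A by enumerating all 49 pairs.
A + A = {-6, -2, 0, 2, 3, 4, 6, 7, 8, 9, 10, 11, 12, 14, 15, 16, 18, 20, 21, 24, 30}, so |A + A| = 21.
K = |A + A| / |A| = 21/7 = 3/1 ≈ 3.0000.
Reference: AP of size 7 gives K = 13/7 ≈ 1.8571; a fully generic set of size 7 gives K ≈ 4.0000.

|A| = 7, |A + A| = 21, K = 21/7 = 3/1.


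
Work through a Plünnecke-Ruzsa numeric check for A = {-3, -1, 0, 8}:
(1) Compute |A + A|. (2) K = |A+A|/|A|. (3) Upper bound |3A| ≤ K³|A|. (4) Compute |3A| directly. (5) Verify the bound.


|A| = 4.
Step 1: Compute A + A by enumerating all 16 pairs.
A + A = {-6, -4, -3, -2, -1, 0, 5, 7, 8, 16}, so |A + A| = 10.
Step 2: Doubling constant K = |A + A|/|A| = 10/4 = 10/4 ≈ 2.5000.
Step 3: Plünnecke-Ruzsa gives |3A| ≤ K³·|A| = (2.5000)³ · 4 ≈ 62.5000.
Step 4: Compute 3A = A + A + A directly by enumerating all triples (a,b,c) ∈ A³; |3A| = 19.
Step 5: Check 19 ≤ 62.5000? Yes ✓.

K = 10/4, Plünnecke-Ruzsa bound K³|A| ≈ 62.5000, |3A| = 19, inequality holds.


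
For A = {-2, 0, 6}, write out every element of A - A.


A - A = {a - a' : a, a' ∈ A}.
Compute a - a' for each ordered pair (a, a'):
a = -2: -2--2=0, -2-0=-2, -2-6=-8
a = 0: 0--2=2, 0-0=0, 0-6=-6
a = 6: 6--2=8, 6-0=6, 6-6=0
Collecting distinct values (and noting 0 appears from a-a):
A - A = {-8, -6, -2, 0, 2, 6, 8}
|A - A| = 7

A - A = {-8, -6, -2, 0, 2, 6, 8}


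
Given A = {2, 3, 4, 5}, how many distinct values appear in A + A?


A + A = {a + a' : a, a' ∈ A}; |A| = 4.
General bounds: 2|A| - 1 ≤ |A + A| ≤ |A|(|A|+1)/2, i.e. 7 ≤ |A + A| ≤ 10.
Lower bound 2|A|-1 is attained iff A is an arithmetic progression.
Enumerate sums a + a' for a ≤ a' (symmetric, so this suffices):
a = 2: 2+2=4, 2+3=5, 2+4=6, 2+5=7
a = 3: 3+3=6, 3+4=7, 3+5=8
a = 4: 4+4=8, 4+5=9
a = 5: 5+5=10
Distinct sums: {4, 5, 6, 7, 8, 9, 10}
|A + A| = 7

|A + A| = 7


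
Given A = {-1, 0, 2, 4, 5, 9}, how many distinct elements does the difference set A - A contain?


A - A = {a - a' : a, a' ∈ A}; |A| = 6.
Bounds: 2|A|-1 ≤ |A - A| ≤ |A|² - |A| + 1, i.e. 11 ≤ |A - A| ≤ 31.
Note: 0 ∈ A - A always (from a - a). The set is symmetric: if d ∈ A - A then -d ∈ A - A.
Enumerate nonzero differences d = a - a' with a > a' (then include -d):
Positive differences: {1, 2, 3, 4, 5, 6, 7, 9, 10}
Full difference set: {0} ∪ (positive diffs) ∪ (negative diffs).
|A - A| = 1 + 2·9 = 19 (matches direct enumeration: 19).

|A - A| = 19


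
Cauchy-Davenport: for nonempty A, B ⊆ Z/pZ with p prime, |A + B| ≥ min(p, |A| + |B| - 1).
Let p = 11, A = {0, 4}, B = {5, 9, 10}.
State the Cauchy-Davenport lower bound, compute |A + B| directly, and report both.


Cauchy-Davenport: |A + B| ≥ min(p, |A| + |B| - 1) for A, B nonempty in Z/pZ.
|A| = 2, |B| = 3, p = 11.
CD lower bound = min(11, 2 + 3 - 1) = min(11, 4) = 4.
Compute A + B mod 11 directly:
a = 0: 0+5=5, 0+9=9, 0+10=10
a = 4: 4+5=9, 4+9=2, 4+10=3
A + B = {2, 3, 5, 9, 10}, so |A + B| = 5.
Verify: 5 ≥ 4? Yes ✓.

CD lower bound = 4, actual |A + B| = 5.


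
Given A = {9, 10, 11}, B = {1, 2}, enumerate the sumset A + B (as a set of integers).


A + B = {a + b : a ∈ A, b ∈ B}.
Enumerate all |A|·|B| = 3·2 = 6 pairs (a, b) and collect distinct sums.
a = 9: 9+1=10, 9+2=11
a = 10: 10+1=11, 10+2=12
a = 11: 11+1=12, 11+2=13
Collecting distinct sums: A + B = {10, 11, 12, 13}
|A + B| = 4

A + B = {10, 11, 12, 13}


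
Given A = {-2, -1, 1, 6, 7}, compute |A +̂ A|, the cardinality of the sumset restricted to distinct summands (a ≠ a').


Restricted sumset: A +̂ A = {a + a' : a ∈ A, a' ∈ A, a ≠ a'}.
Equivalently, take A + A and drop any sum 2a that is achievable ONLY as a + a for a ∈ A (i.e. sums representable only with equal summands).
Enumerate pairs (a, a') with a < a' (symmetric, so each unordered pair gives one sum; this covers all a ≠ a'):
  -2 + -1 = -3
  -2 + 1 = -1
  -2 + 6 = 4
  -2 + 7 = 5
  -1 + 1 = 0
  -1 + 6 = 5
  -1 + 7 = 6
  1 + 6 = 7
  1 + 7 = 8
  6 + 7 = 13
Collected distinct sums: {-3, -1, 0, 4, 5, 6, 7, 8, 13}
|A +̂ A| = 9
(Reference bound: |A +̂ A| ≥ 2|A| - 3 for |A| ≥ 2, with |A| = 5 giving ≥ 7.)

|A +̂ A| = 9


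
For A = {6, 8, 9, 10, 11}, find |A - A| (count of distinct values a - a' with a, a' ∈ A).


A - A = {a - a' : a, a' ∈ A}; |A| = 5.
Bounds: 2|A|-1 ≤ |A - A| ≤ |A|² - |A| + 1, i.e. 9 ≤ |A - A| ≤ 21.
Note: 0 ∈ A - A always (from a - a). The set is symmetric: if d ∈ A - A then -d ∈ A - A.
Enumerate nonzero differences d = a - a' with a > a' (then include -d):
Positive differences: {1, 2, 3, 4, 5}
Full difference set: {0} ∪ (positive diffs) ∪ (negative diffs).
|A - A| = 1 + 2·5 = 11 (matches direct enumeration: 11).

|A - A| = 11


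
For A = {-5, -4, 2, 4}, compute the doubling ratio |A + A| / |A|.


|A| = 4.
Compute A + A by enumerating all 16 pairs.
A + A = {-10, -9, -8, -3, -2, -1, 0, 4, 6, 8}, so |A + A| = 10.
K = |A + A| / |A| = 10/4 = 5/2 ≈ 2.5000.
Reference: AP of size 4 gives K = 7/4 ≈ 1.7500; a fully generic set of size 4 gives K ≈ 2.5000.

|A| = 4, |A + A| = 10, K = 10/4 = 5/2.


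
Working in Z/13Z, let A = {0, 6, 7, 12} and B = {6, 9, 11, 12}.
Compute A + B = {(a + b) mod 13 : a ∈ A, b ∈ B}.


Work in Z/13Z: reduce every sum a + b modulo 13.
Enumerate all 16 pairs:
a = 0: 0+6=6, 0+9=9, 0+11=11, 0+12=12
a = 6: 6+6=12, 6+9=2, 6+11=4, 6+12=5
a = 7: 7+6=0, 7+9=3, 7+11=5, 7+12=6
a = 12: 12+6=5, 12+9=8, 12+11=10, 12+12=11
Distinct residues collected: {0, 2, 3, 4, 5, 6, 8, 9, 10, 11, 12}
|A + B| = 11 (out of 13 total residues).

A + B = {0, 2, 3, 4, 5, 6, 8, 9, 10, 11, 12}


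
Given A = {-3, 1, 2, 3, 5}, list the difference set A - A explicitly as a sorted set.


A - A = {a - a' : a, a' ∈ A}.
Compute a - a' for each ordered pair (a, a'):
a = -3: -3--3=0, -3-1=-4, -3-2=-5, -3-3=-6, -3-5=-8
a = 1: 1--3=4, 1-1=0, 1-2=-1, 1-3=-2, 1-5=-4
a = 2: 2--3=5, 2-1=1, 2-2=0, 2-3=-1, 2-5=-3
a = 3: 3--3=6, 3-1=2, 3-2=1, 3-3=0, 3-5=-2
a = 5: 5--3=8, 5-1=4, 5-2=3, 5-3=2, 5-5=0
Collecting distinct values (and noting 0 appears from a-a):
A - A = {-8, -6, -5, -4, -3, -2, -1, 0, 1, 2, 3, 4, 5, 6, 8}
|A - A| = 15

A - A = {-8, -6, -5, -4, -3, -2, -1, 0, 1, 2, 3, 4, 5, 6, 8}


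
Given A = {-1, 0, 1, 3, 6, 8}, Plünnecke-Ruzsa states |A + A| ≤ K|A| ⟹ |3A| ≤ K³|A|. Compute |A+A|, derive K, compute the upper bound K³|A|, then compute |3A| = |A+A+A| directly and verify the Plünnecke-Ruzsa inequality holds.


|A| = 6.
Step 1: Compute A + A by enumerating all 36 pairs.
A + A = {-2, -1, 0, 1, 2, 3, 4, 5, 6, 7, 8, 9, 11, 12, 14, 16}, so |A + A| = 16.
Step 2: Doubling constant K = |A + A|/|A| = 16/6 = 16/6 ≈ 2.6667.
Step 3: Plünnecke-Ruzsa gives |3A| ≤ K³·|A| = (2.6667)³ · 6 ≈ 113.7778.
Step 4: Compute 3A = A + A + A directly by enumerating all triples (a,b,c) ∈ A³; |3A| = 26.
Step 5: Check 26 ≤ 113.7778? Yes ✓.

K = 16/6, Plünnecke-Ruzsa bound K³|A| ≈ 113.7778, |3A| = 26, inequality holds.


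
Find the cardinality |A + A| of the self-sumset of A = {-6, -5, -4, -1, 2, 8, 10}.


A + A = {a + a' : a, a' ∈ A}; |A| = 7.
General bounds: 2|A| - 1 ≤ |A + A| ≤ |A|(|A|+1)/2, i.e. 13 ≤ |A + A| ≤ 28.
Lower bound 2|A|-1 is attained iff A is an arithmetic progression.
Enumerate sums a + a' for a ≤ a' (symmetric, so this suffices):
a = -6: -6+-6=-12, -6+-5=-11, -6+-4=-10, -6+-1=-7, -6+2=-4, -6+8=2, -6+10=4
a = -5: -5+-5=-10, -5+-4=-9, -5+-1=-6, -5+2=-3, -5+8=3, -5+10=5
a = -4: -4+-4=-8, -4+-1=-5, -4+2=-2, -4+8=4, -4+10=6
a = -1: -1+-1=-2, -1+2=1, -1+8=7, -1+10=9
a = 2: 2+2=4, 2+8=10, 2+10=12
a = 8: 8+8=16, 8+10=18
a = 10: 10+10=20
Distinct sums: {-12, -11, -10, -9, -8, -7, -6, -5, -4, -3, -2, 1, 2, 3, 4, 5, 6, 7, 9, 10, 12, 16, 18, 20}
|A + A| = 24

|A + A| = 24


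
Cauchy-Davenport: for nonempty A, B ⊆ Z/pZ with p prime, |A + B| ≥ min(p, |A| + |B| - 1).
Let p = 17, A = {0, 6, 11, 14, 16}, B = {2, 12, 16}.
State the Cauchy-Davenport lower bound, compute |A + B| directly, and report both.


Cauchy-Davenport: |A + B| ≥ min(p, |A| + |B| - 1) for A, B nonempty in Z/pZ.
|A| = 5, |B| = 3, p = 17.
CD lower bound = min(17, 5 + 3 - 1) = min(17, 7) = 7.
Compute A + B mod 17 directly:
a = 0: 0+2=2, 0+12=12, 0+16=16
a = 6: 6+2=8, 6+12=1, 6+16=5
a = 11: 11+2=13, 11+12=6, 11+16=10
a = 14: 14+2=16, 14+12=9, 14+16=13
a = 16: 16+2=1, 16+12=11, 16+16=15
A + B = {1, 2, 5, 6, 8, 9, 10, 11, 12, 13, 15, 16}, so |A + B| = 12.
Verify: 12 ≥ 7? Yes ✓.

CD lower bound = 7, actual |A + B| = 12.


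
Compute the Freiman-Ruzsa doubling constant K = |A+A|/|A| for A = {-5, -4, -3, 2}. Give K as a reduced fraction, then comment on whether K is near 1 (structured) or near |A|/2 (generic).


|A| = 4.
Compute A + A by enumerating all 16 pairs.
A + A = {-10, -9, -8, -7, -6, -3, -2, -1, 4}, so |A + A| = 9.
K = |A + A| / |A| = 9/4 (already in lowest terms) ≈ 2.2500.
Reference: AP of size 4 gives K = 7/4 ≈ 1.7500; a fully generic set of size 4 gives K ≈ 2.5000.

|A| = 4, |A + A| = 9, K = 9/4.


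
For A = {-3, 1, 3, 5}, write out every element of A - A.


A - A = {a - a' : a, a' ∈ A}.
Compute a - a' for each ordered pair (a, a'):
a = -3: -3--3=0, -3-1=-4, -3-3=-6, -3-5=-8
a = 1: 1--3=4, 1-1=0, 1-3=-2, 1-5=-4
a = 3: 3--3=6, 3-1=2, 3-3=0, 3-5=-2
a = 5: 5--3=8, 5-1=4, 5-3=2, 5-5=0
Collecting distinct values (and noting 0 appears from a-a):
A - A = {-8, -6, -4, -2, 0, 2, 4, 6, 8}
|A - A| = 9

A - A = {-8, -6, -4, -2, 0, 2, 4, 6, 8}


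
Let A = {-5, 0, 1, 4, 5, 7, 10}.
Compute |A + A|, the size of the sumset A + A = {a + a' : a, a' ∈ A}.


A + A = {a + a' : a, a' ∈ A}; |A| = 7.
General bounds: 2|A| - 1 ≤ |A + A| ≤ |A|(|A|+1)/2, i.e. 13 ≤ |A + A| ≤ 28.
Lower bound 2|A|-1 is attained iff A is an arithmetic progression.
Enumerate sums a + a' for a ≤ a' (symmetric, so this suffices):
a = -5: -5+-5=-10, -5+0=-5, -5+1=-4, -5+4=-1, -5+5=0, -5+7=2, -5+10=5
a = 0: 0+0=0, 0+1=1, 0+4=4, 0+5=5, 0+7=7, 0+10=10
a = 1: 1+1=2, 1+4=5, 1+5=6, 1+7=8, 1+10=11
a = 4: 4+4=8, 4+5=9, 4+7=11, 4+10=14
a = 5: 5+5=10, 5+7=12, 5+10=15
a = 7: 7+7=14, 7+10=17
a = 10: 10+10=20
Distinct sums: {-10, -5, -4, -1, 0, 1, 2, 4, 5, 6, 7, 8, 9, 10, 11, 12, 14, 15, 17, 20}
|A + A| = 20

|A + A| = 20


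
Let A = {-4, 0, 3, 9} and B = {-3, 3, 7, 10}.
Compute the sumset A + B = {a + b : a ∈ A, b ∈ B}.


A + B = {a + b : a ∈ A, b ∈ B}.
Enumerate all |A|·|B| = 4·4 = 16 pairs (a, b) and collect distinct sums.
a = -4: -4+-3=-7, -4+3=-1, -4+7=3, -4+10=6
a = 0: 0+-3=-3, 0+3=3, 0+7=7, 0+10=10
a = 3: 3+-3=0, 3+3=6, 3+7=10, 3+10=13
a = 9: 9+-3=6, 9+3=12, 9+7=16, 9+10=19
Collecting distinct sums: A + B = {-7, -3, -1, 0, 3, 6, 7, 10, 12, 13, 16, 19}
|A + B| = 12

A + B = {-7, -3, -1, 0, 3, 6, 7, 10, 12, 13, 16, 19}


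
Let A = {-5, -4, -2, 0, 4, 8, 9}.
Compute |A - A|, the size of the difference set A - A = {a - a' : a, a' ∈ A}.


A - A = {a - a' : a, a' ∈ A}; |A| = 7.
Bounds: 2|A|-1 ≤ |A - A| ≤ |A|² - |A| + 1, i.e. 13 ≤ |A - A| ≤ 43.
Note: 0 ∈ A - A always (from a - a). The set is symmetric: if d ∈ A - A then -d ∈ A - A.
Enumerate nonzero differences d = a - a' with a > a' (then include -d):
Positive differences: {1, 2, 3, 4, 5, 6, 8, 9, 10, 11, 12, 13, 14}
Full difference set: {0} ∪ (positive diffs) ∪ (negative diffs).
|A - A| = 1 + 2·13 = 27 (matches direct enumeration: 27).

|A - A| = 27


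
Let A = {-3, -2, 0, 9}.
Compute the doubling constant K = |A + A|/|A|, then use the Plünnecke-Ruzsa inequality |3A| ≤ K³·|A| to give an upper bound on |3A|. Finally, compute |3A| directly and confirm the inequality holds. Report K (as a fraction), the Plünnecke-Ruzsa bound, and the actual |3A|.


|A| = 4.
Step 1: Compute A + A by enumerating all 16 pairs.
A + A = {-6, -5, -4, -3, -2, 0, 6, 7, 9, 18}, so |A + A| = 10.
Step 2: Doubling constant K = |A + A|/|A| = 10/4 = 10/4 ≈ 2.5000.
Step 3: Plünnecke-Ruzsa gives |3A| ≤ K³·|A| = (2.5000)³ · 4 ≈ 62.5000.
Step 4: Compute 3A = A + A + A directly by enumerating all triples (a,b,c) ∈ A³; |3A| = 19.
Step 5: Check 19 ≤ 62.5000? Yes ✓.

K = 10/4, Plünnecke-Ruzsa bound K³|A| ≈ 62.5000, |3A| = 19, inequality holds.
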